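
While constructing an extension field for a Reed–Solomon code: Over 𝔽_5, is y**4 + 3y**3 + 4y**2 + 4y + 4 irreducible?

Write m(y) = y**4 + 3y**3 + 4y**2 + 4y + 4.
Check for roots in 𝔽_5: m(0) = 4; m(1) = 1; m(2) = 3; m(3) = 4; m(4) = 2.
No roots, so no linear factors.
Degree-2 irreducible divisors: test the 10 monic irreducibles of degree 2 over GF(5).
None of them divide m (all give nonzero remainder).
No irreducible factor of degree ≤ 2 exists, so m is irreducible over GF(5).

Yes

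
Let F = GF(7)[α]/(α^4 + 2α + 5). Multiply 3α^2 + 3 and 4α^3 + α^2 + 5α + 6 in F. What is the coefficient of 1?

3

Multiply in GF(7)[α]: (3α^2 + 3)·(4α^3 + α^2 + 5α + 6) = 5α^5 + 3α^4 + 6α^3 + α + 4.
Reduce using α^4 ≡ 5α + 2 (mod α^4 + 2α + 5).
Reduced: 6α^3 + 4α^2 + 5α + 3.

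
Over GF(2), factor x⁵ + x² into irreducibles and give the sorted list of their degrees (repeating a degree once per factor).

1, 1, 1, 2

Write g(x) = x⁵ + x².
Roots in GF(2): g(0) = 0 → root; g(1) = 0 → root.
Linear factors from roots: (x), (x + 1).
Complete factorization: g(x) = (x + 1)·(x)^2·(x² + x + 1).
Factor degrees with multiplicity: 1 + 1 + 1 + 2 = 5.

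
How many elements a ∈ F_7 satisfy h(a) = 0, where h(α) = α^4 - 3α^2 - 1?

Evaluate at each of the 7 elements of F_7:
h(0) = 6; h(1) = 4; h(2) = 3; h(3) = 4; h(4) = 4; h(5) = 3; h(6) = 4.
No element is a root.

0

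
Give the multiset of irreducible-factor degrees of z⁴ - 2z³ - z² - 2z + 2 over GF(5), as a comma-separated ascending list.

Write g(z) = z⁴ - 2z³ - z² - 2z + 2.
Roots in GF(5): g(0) = 2; g(1) = 3; g(2) = 4; g(3) = 4; g(4) = 1.
Complete factorization: g(z) = (z⁴ - 2z³ - z² - 2z + 2).
Factor degrees with multiplicity: 4 = 4.

4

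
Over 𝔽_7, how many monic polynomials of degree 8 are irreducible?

720300

Gauss's count: N_{7}(8) = (1/8) Σ_{d|8} μ(8/d)·7^d.
Divisors of 8: 1, 2, 4, 8; μ(8/d) for each: 0, 0, -1, 1.
Σ = − 7^4 + 7^8 = 5762400.
N = 5762400/8 = 720300.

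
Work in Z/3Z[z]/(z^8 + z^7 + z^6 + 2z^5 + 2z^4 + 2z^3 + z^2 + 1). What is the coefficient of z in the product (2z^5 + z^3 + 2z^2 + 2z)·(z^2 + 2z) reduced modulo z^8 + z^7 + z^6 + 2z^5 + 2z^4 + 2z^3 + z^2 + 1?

0

Multiply in Z/3Z[z]: (2z^5 + z^3 + 2z^2 + 2z)·(z^2 + 2z) = 2z^7 + z^6 + z^5 + z^4 + z^2.
Reduced: 2z^7 + z^6 + z^5 + z^4 + z^2.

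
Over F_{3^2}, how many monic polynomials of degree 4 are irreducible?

1620

Gauss's count: N_{9}(4) = (1/4) Σ_{d|4} μ(4/d)·9^d.
Divisors of 4: 1, 2, 4; μ(4/d) for each: 0, -1, 1.
Σ = − 9^2 + 9^4 = 6480.
N = 6480/4 = 1620.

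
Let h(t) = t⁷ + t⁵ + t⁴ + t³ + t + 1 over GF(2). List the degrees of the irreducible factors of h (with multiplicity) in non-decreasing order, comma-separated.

Roots in GF(2): h(0) = 1; h(1) = 0 → root.
Linear factors from roots: (t + 1).
Complete factorization: h(t) = (t + 1)^4·(t³ + t + 1).
Factor degrees with multiplicity: 1 + 1 + 1 + 1 + 3 = 7.

1, 1, 1, 1, 3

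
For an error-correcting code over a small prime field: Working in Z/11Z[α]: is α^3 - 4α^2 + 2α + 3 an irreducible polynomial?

No

Write g(α) = α^3 - 4α^2 + 2α + 3.
Check each element of Z/11Z for a root: g(0)=3, g(1)=2, g(2)=10, g(3)=0, g(4)=0, g(5)=5, g(6)=10, g(7)=10, g(8)=0, g(9)=8, g(10)=7.
g(3) = 0, so (α − 3) divides g(α); g is reducible.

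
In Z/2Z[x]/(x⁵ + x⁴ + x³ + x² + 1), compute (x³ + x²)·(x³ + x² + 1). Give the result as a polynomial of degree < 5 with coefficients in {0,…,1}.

x^4 + x^3 + x + 1

Multiply in Z/2Z[x]: (x³ + x²)·(x³ + x² + 1) = x⁶ + x⁴ + x³ + x².
Reduce using x⁵ ≡ x⁴ + x³ + x² + 1 (mod x⁵ + x⁴ + x³ + x² + 1).
Reduced: x⁴ + x³ + x + 1.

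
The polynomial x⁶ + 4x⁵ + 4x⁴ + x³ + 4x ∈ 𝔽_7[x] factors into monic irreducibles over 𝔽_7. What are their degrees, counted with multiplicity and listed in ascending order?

Write h(x) = x⁶ + 4x⁵ + 4x⁴ + x³ + 4x.
Linear factors from roots: (x), (x + 6), (x + 3).
Complete factorization: h(x) = (x)·(x + 3)·(x + 6)^2·(x² + 3x + 6).
Factor degrees with multiplicity: 1 + 1 + 1 + 1 + 2 = 6.

1, 1, 1, 1, 2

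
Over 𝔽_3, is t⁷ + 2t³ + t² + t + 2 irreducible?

Write h(t) = t⁷ + 2t³ + t² + t + 2.
Check for roots in 𝔽_3: h(0) = 2; h(1) = 1; h(2) = 2.
No roots, so no linear factors.
Monic irreducibles of degree 2 over GF(3): t² + 1, t² + t + 2, t² + 2t + 2.
None of them divide h (all give nonzero remainder).
Degree-3 irreducible divisors: test the 8 monic irreducibles of degree 3 over GF(3).
None of them divide h (all give nonzero remainder).
No irreducible factor of degree ≤ 3 exists, so h is irreducible over GF(3).

Yes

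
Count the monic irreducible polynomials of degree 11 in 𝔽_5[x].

Gauss's count: N_{5}(11) = (1/11) Σ_{d|11} μ(11/d)·5^d.
Divisors of 11: 1, 11; μ(11/d) for each: -1, 1.
Σ = − 5^1 + 5^11 = 48828120.
N = 48828120/11 = 4438920.

4438920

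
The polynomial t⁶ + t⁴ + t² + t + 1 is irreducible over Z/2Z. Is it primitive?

Write f(t) = t⁶ + t⁴ + t² + t + 1.
|GF(2^6)^×| = 2^6 − 1 = 63. Prime factorization: 63 = 3^2·7.
f is primitive ⇔ t has order 63 in GF(2)[t]/(f), i.e. t^(63/q) ≠ 1 for each prime q | 63.
t^(21) mod f = 1
t^(9) mod f = t⁴ + t² + t.
Since t^(21) = 1, the order of t divides 21 < 63; not primitive.

No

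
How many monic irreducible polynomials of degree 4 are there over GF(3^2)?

x^(9^4) − x is the product of all monic irreducibles of degree dividing 4; Möbius inversion gives N = (1/4) Σ μ(4/d)·9^d.
Divisors of 4: 1, 2, 4; μ(4/d) for each: 0, -1, 1.
Σ = − 9^2 + 9^4 = 6480.
N = 6480/4 = 1620.

1620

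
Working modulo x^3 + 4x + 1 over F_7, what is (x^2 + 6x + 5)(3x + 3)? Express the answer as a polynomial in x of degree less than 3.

5

Multiply in F_7[x]: (x^2 + 6x + 5)·(3x + 3) = 3x^3 + 5x + 1.
Reduce using x^3 ≡ 3x + 6 (mod x^3 + 4x + 1).
Reduced: 5.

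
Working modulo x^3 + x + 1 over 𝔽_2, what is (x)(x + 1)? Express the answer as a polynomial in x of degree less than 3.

x^2 + x

Multiply in 𝔽_2[x]: (x)·(x + 1) = x^2 + x.
Reduced: x^2 + x.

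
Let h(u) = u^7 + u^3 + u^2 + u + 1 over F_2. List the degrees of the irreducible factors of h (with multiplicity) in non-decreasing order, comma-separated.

Roots in F_2: h(0) = 1; h(1) = 1.
Complete factorization: h(u) = (u^7 + u^3 + u^2 + u + 1).
Factor degrees with multiplicity: 7 = 7.

7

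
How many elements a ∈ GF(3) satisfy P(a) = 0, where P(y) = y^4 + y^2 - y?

Evaluate at each of the 3 elements of GF(3):
P(0) = 0 → root; P(1) = 1; P(2) = 0 → root.
Roots: {0, 2}.

2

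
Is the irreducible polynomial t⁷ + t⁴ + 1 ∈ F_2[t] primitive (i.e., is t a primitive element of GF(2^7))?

Write f(t) = t⁷ + t⁴ + 1.
|GF(2^7)^×| = 2^7 − 1 = 127. Prime factorization: 127 = 127.
f is primitive ⇔ t has order 127 in GF(2)[t]/(f), i.e. t^(127/q) ≠ 1 for each prime q | 127.
t^(1) mod f = t.
None equal 1, so t has full order 127; f is primitive.

Yes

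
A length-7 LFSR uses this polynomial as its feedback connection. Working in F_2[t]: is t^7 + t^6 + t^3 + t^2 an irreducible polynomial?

Write m(t) = t^7 + t^6 + t^3 + t^2.
Check for roots in F_2: m(0) = 0 → root; m(1) = 0 → root.
m(0) = 0, so (t) divides m(t); m is reducible.

No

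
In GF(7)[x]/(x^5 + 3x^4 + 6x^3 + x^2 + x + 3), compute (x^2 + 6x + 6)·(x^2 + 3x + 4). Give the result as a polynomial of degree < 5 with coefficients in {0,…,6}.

x^4 + 2x^3 + 3

Multiply in GF(7)[x]: (x^2 + 6x + 6)·(x^2 + 3x + 4) = x^4 + 2x^3 + 3.
Reduced: x^4 + 2x^3 + 3.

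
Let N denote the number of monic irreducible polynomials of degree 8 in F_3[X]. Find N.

810

The number of monic irreducibles of degree 8 over GF(3) is (1/8)·Σ_{d∣8} μ(8/d) 3^d.
Divisors of 8: 1, 2, 4, 8; μ(8/d) for each: 0, 0, -1, 1.
Σ = − 3^4 + 3^8 = 6480.
N = 6480/8 = 810.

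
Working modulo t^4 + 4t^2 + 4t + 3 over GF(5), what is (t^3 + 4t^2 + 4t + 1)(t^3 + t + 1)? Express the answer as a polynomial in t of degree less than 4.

t^3 + 4t + 3

Multiply in GF(5)[t]: (t^3 + 4t^2 + 4t + 1)·(t^3 + t + 1) = t^6 + 4t^5 + t^3 + 3t^2 + 1.
Reduce using t^4 ≡ t^2 + t + 2 (mod t^4 + 4t^2 + 4t + 3).
Reduced: t^3 + 4t + 3.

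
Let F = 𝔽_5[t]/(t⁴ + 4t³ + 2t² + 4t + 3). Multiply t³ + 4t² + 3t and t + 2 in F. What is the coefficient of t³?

2

Multiply in 𝔽_5[t]: (t³ + 4t² + 3t)·(t + 2) = t⁴ + t³ + t² + t.
Reduce using t⁴ ≡ t³ + 3t² + t + 2 (mod t⁴ + 4t³ + 2t² + 4t + 3).
Reduced: 2t³ + 4t² + 2t + 2.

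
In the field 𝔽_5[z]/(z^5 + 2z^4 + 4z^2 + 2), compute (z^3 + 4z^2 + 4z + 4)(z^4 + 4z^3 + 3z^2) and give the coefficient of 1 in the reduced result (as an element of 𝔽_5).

Multiply in 𝔽_5[z]: (z^3 + 4z^2 + 4z + 4)·(z^4 + 4z^3 + 3z^2) = z^7 + 3z^6 + 3z^5 + 2z^4 + 3z^3 + 2z^2.
Reduce using z^5 ≡ 3z^4 + z^2 + 3 (mod z^5 + 2z^4 + 4z^2 + 2).
Reduced: z^4 + 4z^3 + z^2 + 3z + 3.

3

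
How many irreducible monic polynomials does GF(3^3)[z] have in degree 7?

Gauss's count: N_{27}(7) = (1/7) Σ_{d|7} μ(7/d)·27^d.
Divisors of 7: 1, 7; μ(7/d) for each: -1, 1.
Σ = − 27^1 + 27^7 = 10460353176.
N = 10460353176/7 = 1494336168.

1494336168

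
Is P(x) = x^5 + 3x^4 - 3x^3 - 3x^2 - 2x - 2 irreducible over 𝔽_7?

Yes

Check for roots in 𝔽_7: P(0) = 5; P(1) = 1; P(2) = 3; P(3) = 6; P(4) = 2; P(5) = 2; P(6) = 2.
No roots, so no linear factors.
Degree-2 irreducible divisors: test the 21 monic irreducibles of degree 2 over GF(7).
None of them divide P (all give nonzero remainder).
No irreducible factor of degree ≤ 2 exists, so P is irreducible over GF(7).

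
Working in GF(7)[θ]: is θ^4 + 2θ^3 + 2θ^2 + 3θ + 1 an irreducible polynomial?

Yes

Write h(θ) = θ^4 + 2θ^3 + 2θ^2 + 3θ + 1.
Check for roots in GF(7): h(0) = 1; h(1) = 2; h(2) = 5; h(3) = 2; h(4) = 2; h(5) = 3; h(6) = 6.
No roots, so no linear factors.
Degree-2 irreducible divisors: test the 21 monic irreducibles of degree 2 over GF(7).
None of them divide h (all give nonzero remainder).
No irreducible factor of degree ≤ 2 exists, so h is irreducible over GF(7).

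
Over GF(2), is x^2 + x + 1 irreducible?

Yes

Write g(x) = x^2 + x + 1.
Check for roots in GF(2): g(0) = 1; g(1) = 1.
No roots. A degree-2 polynomial over a field with no linear factor is irreducible.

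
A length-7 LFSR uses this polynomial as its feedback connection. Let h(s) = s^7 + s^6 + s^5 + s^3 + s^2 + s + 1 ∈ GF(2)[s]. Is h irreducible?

Check for roots in GF(2): h(0) = 1; h(1) = 1.
No roots, so no linear factors.
Monic irreducibles of degree 2 over GF(2): s^2 + s + 1.
None of them divide h (all give nonzero remainder).
Monic irreducibles of degree 3 over GF(2): s^3 + s + 1, s^3 + s^2 + 1.
None of them divide h (all give nonzero remainder).
No irreducible factor of degree ≤ 3 exists, so h is irreducible over GF(2).

Yes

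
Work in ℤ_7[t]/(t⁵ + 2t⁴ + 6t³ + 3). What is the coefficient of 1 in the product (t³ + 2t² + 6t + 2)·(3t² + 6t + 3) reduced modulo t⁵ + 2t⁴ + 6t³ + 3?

4

Multiply in ℤ_7[t]: (t³ + 2t² + 6t + 2)·(3t² + 6t + 3) = 3t⁵ + 5t⁴ + 5t³ + 6t² + 2t + 6.
Reduce using t⁵ ≡ 5t⁴ + t³ + 4 (mod t⁵ + 2t⁴ + 6t³ + 3).
Reduced: 6t⁴ + t³ + 6t² + 2t + 4.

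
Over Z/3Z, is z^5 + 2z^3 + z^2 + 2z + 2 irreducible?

Yes

Write h(z) = z^5 + 2z^3 + z^2 + 2z + 2.
Check for roots in Z/3Z: h(0) = 2; h(1) = 2; h(2) = 1.
No roots, so no linear factors.
Monic irreducibles of degree 2 over GF(3): z^2 + 1, z^2 + z + 2, z^2 + 2z + 2.
None of them divide h (all give nonzero remainder).
No irreducible factor of degree ≤ 2 exists, so h is irreducible over GF(3).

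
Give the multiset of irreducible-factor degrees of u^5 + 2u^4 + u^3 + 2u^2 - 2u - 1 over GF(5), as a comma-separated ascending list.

1, 2, 2

Write f(u) = u^5 + 2u^4 + u^3 + 2u^2 - 2u - 1.
Roots in GF(5): f(0) = 4; f(1) = 3; f(2) = 0 → root; f(3) = 3; f(4) = 3.
Linear factors from roots: (u - 2).
Complete factorization: f(u) = (u - 2)·(u^2 + u + 2)·(u^2 - 2u - 1).
Factor degrees with multiplicity: 1 + 2 + 2 = 5.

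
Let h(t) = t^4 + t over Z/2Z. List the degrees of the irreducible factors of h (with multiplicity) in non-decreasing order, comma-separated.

1, 1, 2

Roots in Z/2Z: h(0) = 0 → root; h(1) = 0 → root.
Linear factors from roots: (t), (t + 1).
Complete factorization: h(t) = (t)·(t + 1)·(t^2 + t + 1).
Factor degrees with multiplicity: 1 + 1 + 2 = 4.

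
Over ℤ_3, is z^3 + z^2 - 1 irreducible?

Yes

Write h(z) = z^3 + z^2 - 1.
Check for roots in ℤ_3: h(0) = 2; h(1) = 1; h(2) = 2.
No roots. A degree-3 polynomial over a field with no linear factor is irreducible.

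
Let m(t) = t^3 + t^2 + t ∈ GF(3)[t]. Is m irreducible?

No

Check for roots in GF(3): m(0) = 0 → root; m(1) = 0 → root; m(2) = 2.
m(0) = 0, so (t) divides m(t); m is reducible.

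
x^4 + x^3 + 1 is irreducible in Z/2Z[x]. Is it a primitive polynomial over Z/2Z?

Yes

Write f(x) = x^4 + x^3 + 1.
|GF(2^4)^×| = 2^4 − 1 = 15. Prime factorization: 15 = 3·5.
f is primitive ⇔ x has order 15 in GF(2)[x]/(f), i.e. x^(15/q) ≠ 1 for each prime q | 15.
x^(5) mod f = x^3 + x + 1.
x^(3) mod f = x^3.
None equal 1, so x has full order 15; f is primitive.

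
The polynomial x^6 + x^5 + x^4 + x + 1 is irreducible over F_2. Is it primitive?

Yes

Write f(x) = x^6 + x^5 + x^4 + x + 1.
|GF(2^6)^×| = 2^6 − 1 = 63. Prime factorization: 63 = 3^2·7.
f is primitive ⇔ x has order 63 in GF(2)[x]/(f), i.e. x^(63/q) ≠ 1 for each prime q | 63.
x^(21) mod f = x^4 + x^3 + 1.
x^(9) mod f = x^5 + x^2 + x + 1.
None equal 1, so x has full order 63; f is primitive.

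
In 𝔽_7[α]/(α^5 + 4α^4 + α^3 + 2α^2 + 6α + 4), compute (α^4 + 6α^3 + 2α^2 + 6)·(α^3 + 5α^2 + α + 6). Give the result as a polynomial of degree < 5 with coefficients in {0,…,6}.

Multiply in 𝔽_7[α]: (α^4 + 6α^3 + 2α^2 + 6)·(α^3 + 5α^2 + α + 6) = α^7 + 4α^6 + 5α^5 + α^4 + 2α^3 + 6α + 1.
Reduce using α^5 ≡ 3α^4 + 6α^3 + 5α^2 + α + 3 (mod α^5 + 4α^4 + α^3 + 2α^2 + 6α + 4).
Reduced: 4α^4 + 6α^3 + 2α^2 + 3α + 6.

4α^4 + 6α^3 + 2α^2 + 3α + 6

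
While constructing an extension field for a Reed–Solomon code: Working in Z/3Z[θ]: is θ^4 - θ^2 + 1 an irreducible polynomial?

Write f(θ) = θ^4 - θ^2 + 1.
Check for roots in Z/3Z: f(0) = 1; f(1) = 1; f(2) = 1.
No roots, so no linear factors.
Monic irreducibles of degree 2 over GF(3): θ^2 + 1, θ^2 + θ - 1, θ^2 - θ - 1.
θ^2 + 1 divides f: f(θ) = (θ^2 + 1)·(θ^2 + 1).

No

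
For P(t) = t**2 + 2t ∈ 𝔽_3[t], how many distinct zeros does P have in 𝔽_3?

Evaluate at each of the 3 elements of 𝔽_3:
P(0) = 0 → root; P(1) = 0 → root; P(2) = 2.
Roots: {0, 1}.

2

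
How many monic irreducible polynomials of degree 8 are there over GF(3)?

810

By the necklace-counting formula, N_3(8) = (1/8) Σ_{d|8} μ(8/d)·3^d.
Divisors of 8: 1, 2, 4, 8; μ(8/d) for each: 0, 0, -1, 1.
Σ = − 3^4 + 3^8 = 6480.
N = 6480/8 = 810.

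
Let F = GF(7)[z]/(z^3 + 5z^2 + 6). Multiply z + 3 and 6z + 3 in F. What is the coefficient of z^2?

6

Multiply in GF(7)[z]: (z + 3)·(6z + 3) = 6z^2 + 2.
Reduced: 6z^2 + 2.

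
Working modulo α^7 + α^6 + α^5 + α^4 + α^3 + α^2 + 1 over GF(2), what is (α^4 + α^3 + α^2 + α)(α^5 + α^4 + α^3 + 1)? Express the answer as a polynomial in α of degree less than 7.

Multiply in GF(2)[α]: (α^4 + α^3 + α^2 + α)·(α^5 + α^4 + α^3 + 1) = α^9 + α^7 + α^6 + α^3 + α^2 + α.
Reduce using α^7 ≡ α^6 + α^5 + α^4 + α^3 + α^2 + 1 (mod α^7 + α^6 + α^5 + α^4 + α^3 + α^2 + 1).
Reduced: α^5 + α^4 + α^3 + α^2 + 1.

α^5 + α^4 + α^3 + α^2 + 1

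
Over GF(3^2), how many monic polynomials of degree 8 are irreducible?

5380020

By the necklace-counting formula, N_9(8) = (1/8) Σ_{d|8} μ(8/d)·9^d.
Divisors of 8: 1, 2, 4, 8; μ(8/d) for each: 0, 0, -1, 1.
Σ = − 9^4 + 9^8 = 43040160.
N = 43040160/8 = 5380020.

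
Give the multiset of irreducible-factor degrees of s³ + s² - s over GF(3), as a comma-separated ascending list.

Write g(s) = s³ + s² - s.
Roots in GF(3): g(0) = 0 → root; g(1) = 1; g(2) = 1.
Linear factors from roots: (s).
Complete factorization: g(s) = (s)·(s² + s - 1).
Factor degrees with multiplicity: 1 + 2 = 3.

1, 2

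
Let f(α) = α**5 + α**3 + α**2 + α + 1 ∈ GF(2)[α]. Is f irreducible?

Check for roots in GF(2): f(0) = 1; f(1) = 1.
No roots, so no linear factors.
Monic irreducibles of degree 2 over GF(2): α**2 + α + 1.
None of them divide f (all give nonzero remainder).
No irreducible factor of degree ≤ 2 exists, so f is irreducible over GF(2).

Yes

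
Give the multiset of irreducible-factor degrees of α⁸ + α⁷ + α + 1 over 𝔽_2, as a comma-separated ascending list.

Write g(α) = α⁸ + α⁷ + α + 1.
Roots in 𝔽_2: g(0) = 1; g(1) = 0 → root.
Linear factors from roots: (α + 1).
Complete factorization: g(α) = (α + 1)^2·(α³ + α + 1)·(α³ + α² + 1).
Factor degrees with multiplicity: 1 + 1 + 3 + 3 = 8.

1, 1, 3, 3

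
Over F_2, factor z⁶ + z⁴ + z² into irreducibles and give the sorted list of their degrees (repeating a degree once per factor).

Write h(z) = z⁶ + z⁴ + z².
Roots in F_2: h(0) = 0 → root; h(1) = 1.
Linear factors from roots: (z).
Complete factorization: h(z) = (z)^2·(z² + z + 1)^2.
Factor degrees with multiplicity: 1 + 1 + 2 + 2 = 6.

1, 1, 2, 2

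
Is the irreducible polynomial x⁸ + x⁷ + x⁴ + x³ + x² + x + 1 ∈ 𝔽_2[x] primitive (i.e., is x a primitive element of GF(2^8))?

Write f(x) = x⁸ + x⁷ + x⁴ + x³ + x² + x + 1.
|GF(2^8)^×| = 2^8 − 1 = 255. Prime factorization: 255 = 3·5·17.
f is primitive ⇔ x has order 255 in GF(2)[x]/(f), i.e. x^(255/q) ≠ 1 for each prime q | 255.
x^(85) mod f = x⁷ + x⁶ + x⁵ + x⁴ + x³ + x + 1.
x^(51) mod f = 1
x^(15) mod f = x⁷ + x⁶ + x⁵ + x⁴ + 1.
Since x^(51) = 1, the order of x divides 51 < 255; not primitive.

No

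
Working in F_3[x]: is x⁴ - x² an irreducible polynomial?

Write m(x) = x⁴ - x².
Check for roots in F_3: m(0) = 0 → root; m(1) = 0 → root; m(2) = 0 → root.
m(0) = 0, so (x) divides m(x); m is reducible.

No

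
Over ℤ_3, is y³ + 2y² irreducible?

Write g(y) = y³ + 2y².
Check for roots in ℤ_3: g(0) = 0 → root; g(1) = 0 → root; g(2) = 1.
g(0) = 0, so (y) divides g(y); g is reducible.

No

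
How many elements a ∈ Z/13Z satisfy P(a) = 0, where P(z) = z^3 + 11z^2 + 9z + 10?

Evaluate at each of the 13 elements of Z/13Z:
P(0) = 10; P(1) = 5; P(2) = 2; P(3) = 7; P(4) = 0 → root; P(5) = 0 → root; P(6) = 0 → root; P(7) = 6; P(8) = 11; P(9) = 8; P(10) = 3; P(11) = 2; P(12) = 11.
Roots: {4, 5, 6}.

3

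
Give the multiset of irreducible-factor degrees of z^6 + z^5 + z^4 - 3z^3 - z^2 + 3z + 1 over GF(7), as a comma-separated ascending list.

1, 1, 1, 3

Write f(z) = z^6 + z^5 + z^4 - 3z^3 - z^2 + 3z + 1.
Linear factors from roots: (z - 2), (z - 3), (z + 2).
Complete factorization: f(z) = (z + 2)·(z - 3)·(z - 2)·(z^3 - 3z^2 + 3z + 3).
Factor degrees with multiplicity: 1 + 1 + 1 + 3 = 6.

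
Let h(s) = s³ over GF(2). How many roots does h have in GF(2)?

1

Evaluate at each of the 2 elements of GF(2):
h(0) = 0 → root; h(1) = 1.
Roots: {0}.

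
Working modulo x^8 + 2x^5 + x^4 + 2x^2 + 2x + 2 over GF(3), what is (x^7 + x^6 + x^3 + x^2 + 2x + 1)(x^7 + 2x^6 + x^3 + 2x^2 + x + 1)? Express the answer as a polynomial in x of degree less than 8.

2x^7 + 2x^6 + 2x^5 + 2x^4 + 2x^3 + 2

Multiply in GF(3)[x]: (x^7 + x^6 + x^3 + x^2 + 2x + 1)·(x^7 + 2x^6 + x^3 + 2x^2 + x + 1) = x^14 + 2x^12 + 2x^10 + x^8 + x^7 + x^6 + 2x^4 + x^3 + 2x^2 + 1.
Reduce using x^8 ≡ x^5 + 2x^4 + x^2 + x + 1 (mod x^8 + 2x^5 + x^4 + 2x^2 + 2x + 2).
Reduced: 2x^7 + 2x^6 + 2x^5 + 2x^4 + 2x^3 + 2.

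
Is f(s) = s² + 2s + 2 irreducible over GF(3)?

Check for roots in GF(3): f(0) = 2; f(1) = 2; f(2) = 1.
No roots. A degree-2 polynomial over a field with no linear factor is irreducible.

Yes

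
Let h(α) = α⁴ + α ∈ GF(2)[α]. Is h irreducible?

Check for roots in GF(2): h(0) = 0 → root; h(1) = 0 → root.
h(0) = 0, so (α) divides h(α); h is reducible.

No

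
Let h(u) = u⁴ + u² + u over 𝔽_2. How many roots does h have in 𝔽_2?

1

Evaluate at each of the 2 elements of 𝔽_2:
h(0) = 0 → root; h(1) = 1.
Roots: {0}.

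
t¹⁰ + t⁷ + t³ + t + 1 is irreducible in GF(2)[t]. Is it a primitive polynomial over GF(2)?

Yes

Write f(t) = t¹⁰ + t⁷ + t³ + t + 1.
|GF(2^10)^×| = 2^10 − 1 = 1023. Prime factorization: 1023 = 3·11·31.
f is primitive ⇔ t has order 1023 in GF(2)[t]/(f), i.e. t^(1023/q) ≠ 1 for each prime q | 1023.
t^(341) mod f = t⁹ + t⁸ + t³.
t^(93) mod f = t⁹ + t⁵ + t³ + t + 1.
t^(33) mod f = t⁷ + t⁵ + t⁴ + t³ + t² + t.
None equal 1, so t has full order 1023; f is primitive.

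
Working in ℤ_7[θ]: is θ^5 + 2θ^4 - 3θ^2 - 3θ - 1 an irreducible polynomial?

Write g(θ) = θ^5 + 2θ^4 - 3θ^2 - 3θ - 1.
Check for roots in ℤ_7: g(0) = 6; g(1) = 3; g(2) = 3; g(3) = 4; g(4) = 5; g(5) = 0 → root; g(6) = 0 → root.
g(5) = 0, so (θ − 5) divides g(θ); g is reducible.

No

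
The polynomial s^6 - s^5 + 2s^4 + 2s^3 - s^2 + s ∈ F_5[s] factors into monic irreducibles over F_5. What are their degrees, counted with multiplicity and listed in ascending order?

1, 1, 1, 1, 2

Write g(s) = s^6 - s^5 + 2s^4 + 2s^3 - s^2 + s.
Roots in F_5: g(0) = 0 → root; g(1) = 4; g(2) = 3; g(3) = 1; g(4) = 0 → root.
Linear factors from roots: (s), (s + 1).
Complete factorization: g(s) = (s)·(s + 1)^3·(s^2 + s + 1).
Factor degrees with multiplicity: 1 + 1 + 1 + 1 + 2 = 6.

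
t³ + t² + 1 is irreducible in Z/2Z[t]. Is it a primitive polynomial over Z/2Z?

Write f(t) = t³ + t² + 1.
|GF(2^3)^×| = 2^3 − 1 = 7. Prime factorization: 7 = 7.
f is primitive ⇔ t has order 7 in GF(2)[t]/(f), i.e. t^(7/q) ≠ 1 for each prime q | 7.
t^(1) mod f = t.
None equal 1, so t has full order 7; f is primitive.

Yes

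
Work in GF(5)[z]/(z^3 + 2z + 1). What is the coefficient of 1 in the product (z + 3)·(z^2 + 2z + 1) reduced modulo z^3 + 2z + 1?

Multiply in GF(5)[z]: (z + 3)·(z^2 + 2z + 1) = z^3 + 2z + 3.
Reduce using z^3 ≡ 3z + 4 (mod z^3 + 2z + 1).
Reduced: 2.

2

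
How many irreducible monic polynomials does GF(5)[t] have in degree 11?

4438920

By the necklace-counting formula, N_5(11) = (1/11) Σ_{d|11} μ(11/d)·5^d.
Divisors of 11: 1, 11; μ(11/d) for each: -1, 1.
Σ = − 5^1 + 5^11 = 48828120.
N = 48828120/11 = 4438920.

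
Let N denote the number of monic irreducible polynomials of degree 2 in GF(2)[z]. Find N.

1

The number of monic irreducibles of degree 2 over GF(2) is (1/2)·Σ_{d∣2} μ(2/d) 2^d.
Divisors of 2: 1, 2; μ(2/d) for each: -1, 1.
Σ = − 2^1 + 2^2 = 2.
N = 2/2 = 1.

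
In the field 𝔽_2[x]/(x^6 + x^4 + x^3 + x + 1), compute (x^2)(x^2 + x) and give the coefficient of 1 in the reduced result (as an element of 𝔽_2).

0

Multiply in 𝔽_2[x]: (x^2)·(x^2 + x) = x^4 + x^3.
Reduced: x^4 + x^3.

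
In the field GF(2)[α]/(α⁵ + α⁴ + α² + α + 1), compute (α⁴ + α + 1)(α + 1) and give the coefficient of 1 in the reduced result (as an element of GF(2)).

Multiply in GF(2)[α]: (α⁴ + α + 1)·(α + 1) = α⁵ + α⁴ + α² + 1.
Reduce using α⁵ ≡ α⁴ + α² + α + 1 (mod α⁵ + α⁴ + α² + α + 1).
Reduced: α.

0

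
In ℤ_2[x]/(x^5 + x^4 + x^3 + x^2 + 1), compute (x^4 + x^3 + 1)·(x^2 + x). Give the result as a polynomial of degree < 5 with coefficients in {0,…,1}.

Multiply in ℤ_2[x]: (x^4 + x^3 + 1)·(x^2 + x) = x^6 + x^4 + x^2 + x.
Reduce using x^5 ≡ x^4 + x^3 + x^2 + 1 (mod x^5 + x^4 + x^3 + x^2 + 1).
Reduced: x^4 + 1.

x^4 + 1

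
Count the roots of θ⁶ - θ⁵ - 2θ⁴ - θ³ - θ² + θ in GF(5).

2

Write P(θ) = θ⁶ - θ⁵ - 2θ⁴ - θ³ - θ² + θ.
Evaluate at each of the 5 elements of GF(5):
P(0) = 0 → root; P(1) = 2; P(2) = 0 → root; P(3) = 1; P(4) = 4.
Roots: {0, 2}.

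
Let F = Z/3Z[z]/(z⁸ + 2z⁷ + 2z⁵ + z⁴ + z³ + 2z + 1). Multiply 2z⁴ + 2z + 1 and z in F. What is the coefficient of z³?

0

Multiply in Z/3Z[z]: (2z⁴ + 2z + 1)·(z) = 2z⁵ + 2z² + z.
Reduced: 2z⁵ + 2z² + z.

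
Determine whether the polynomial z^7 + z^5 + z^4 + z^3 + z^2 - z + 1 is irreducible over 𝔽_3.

Yes

Write P(z) = z^7 + z^5 + z^4 + z^3 + z^2 - z + 1.
Check for roots in 𝔽_3: P(0) = 1; P(1) = 2; P(2) = 1.
No roots, so no linear factors.
Monic irreducibles of degree 2 over GF(3): z^2 + 1, z^2 + z - 1, z^2 - z - 1.
None of them divide P (all give nonzero remainder).
Degree-3 irreducible divisors: test the 8 monic irreducibles of degree 3 over GF(3).
None of them divide P (all give nonzero remainder).
No irreducible factor of degree ≤ 3 exists, so P is irreducible over GF(3).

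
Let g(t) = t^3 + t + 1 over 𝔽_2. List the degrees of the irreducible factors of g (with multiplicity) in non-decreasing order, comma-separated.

3

Roots in 𝔽_2: g(0) = 1; g(1) = 1.
Complete factorization: g(t) = (t^3 + t + 1).
Factor degrees with multiplicity: 3 = 3.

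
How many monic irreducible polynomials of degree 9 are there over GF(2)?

x^(2^9) − x is the product of all monic irreducibles of degree dividing 9; Möbius inversion gives N = (1/9) Σ μ(9/d)·2^d.
Divisors of 9: 1, 3, 9; μ(9/d) for each: 0, -1, 1.
Σ = − 2^3 + 2^9 = 504.
N = 504/9 = 56.

56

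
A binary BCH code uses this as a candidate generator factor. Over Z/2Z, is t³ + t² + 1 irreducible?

Write P(t) = t³ + t² + 1.
Check for roots in Z/2Z: P(0) = 1; P(1) = 1.
No roots. A degree-3 polynomial over a field with no linear factor is irreducible.

Yes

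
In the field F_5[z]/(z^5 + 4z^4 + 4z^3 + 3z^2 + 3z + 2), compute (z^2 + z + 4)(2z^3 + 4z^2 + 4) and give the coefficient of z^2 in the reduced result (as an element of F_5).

4

Multiply in F_5[z]: (z^2 + z + 4)·(2z^3 + 4z^2 + 4) = 2z^5 + z^4 + 2z^3 + 4z + 1.
Reduce using z^5 ≡ z^4 + z^3 + 2z^2 + 2z + 3 (mod z^5 + 4z^4 + 4z^3 + 3z^2 + 3z + 2).
Reduced: 3z^4 + 4z^3 + 4z^2 + 3z + 2.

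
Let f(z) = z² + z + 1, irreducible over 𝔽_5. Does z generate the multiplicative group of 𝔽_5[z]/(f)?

|GF(5^2)^×| = 5^2 − 1 = 24. Prime factorization: 24 = 2^3·3.
f is primitive ⇔ z has order 24 in GF(5)[z]/(f), i.e. z^(24/q) ≠ 1 for each prime q | 24.
z^(12) mod f = 1
z^(8) mod f = 4z + 4.
Since z^(12) = 1, the order of z divides 12 < 24; not primitive.

No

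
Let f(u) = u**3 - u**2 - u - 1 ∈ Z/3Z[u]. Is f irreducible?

Check for roots in Z/3Z: f(0) = 2; f(1) = 1; f(2) = 1.
No roots. A degree-3 polynomial over a field with no linear factor is irreducible.

Yes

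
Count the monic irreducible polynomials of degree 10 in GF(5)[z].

976248

The number of monic irreducibles of degree 10 over GF(5) is (1/10)·Σ_{d∣10} μ(10/d) 5^d.
Divisors of 10: 1, 2, 5, 10; μ(10/d) for each: 1, -1, -1, 1.
Σ = 5^1 − 5^2 − 5^5 + 5^10 = 9762480.
N = 9762480/10 = 976248.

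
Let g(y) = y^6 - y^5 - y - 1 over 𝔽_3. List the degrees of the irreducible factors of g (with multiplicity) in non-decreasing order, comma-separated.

6

Roots in 𝔽_3: g(0) = 2; g(1) = 1; g(2) = 2.
Complete factorization: g(y) = (y^6 - y^5 - y - 1).
Factor degrees with multiplicity: 6 = 6.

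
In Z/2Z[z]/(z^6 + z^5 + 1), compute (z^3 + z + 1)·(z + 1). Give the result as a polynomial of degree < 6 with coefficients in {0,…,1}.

Multiply in Z/2Z[z]: (z^3 + z + 1)·(z + 1) = z^4 + z^3 + z^2 + 1.
Reduced: z^4 + z^3 + z^2 + 1.

z^4 + z^3 + z^2 + 1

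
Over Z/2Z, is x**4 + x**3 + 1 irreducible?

Yes

Write m(x) = x**4 + x**3 + 1.
Check for roots in Z/2Z: m(0) = 1; m(1) = 1.
No roots, so no linear factors.
Monic irreducibles of degree 2 over GF(2): x**2 + x + 1.
None of them divide m (all give nonzero remainder).
No irreducible factor of degree ≤ 2 exists, so m is irreducible over GF(2).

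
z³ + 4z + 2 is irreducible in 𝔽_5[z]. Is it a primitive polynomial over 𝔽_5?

Write f(z) = z³ + 4z + 2.
|GF(5^3)^×| = 5^3 − 1 = 124. Prime factorization: 124 = 2^2·31.
f is primitive ⇔ z has order 124 in GF(5)[z]/(f), i.e. z^(124/q) ≠ 1 for each prime q | 124.
z^(62) mod f = 4.
z^(4) mod f = z² + 3z.
None equal 1, so z has full order 124; f is primitive.

Yes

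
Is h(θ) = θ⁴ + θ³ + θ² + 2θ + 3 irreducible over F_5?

Check for roots in F_5: h(0) = 3; h(1) = 3; h(2) = 0 → root; h(3) = 1; h(4) = 2.
h(2) = 0, so (θ − 2) divides h(θ); h is reducible.

No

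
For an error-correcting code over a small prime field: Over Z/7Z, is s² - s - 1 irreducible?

Yes

Write m(s) = s² - s - 1.
Check for roots in Z/7Z: m(0) = 6; m(1) = 6; m(2) = 1; m(3) = 5; m(4) = 4; m(5) = 5; m(6) = 1.
No roots. A degree-2 polynomial over a field with no linear factor is irreducible.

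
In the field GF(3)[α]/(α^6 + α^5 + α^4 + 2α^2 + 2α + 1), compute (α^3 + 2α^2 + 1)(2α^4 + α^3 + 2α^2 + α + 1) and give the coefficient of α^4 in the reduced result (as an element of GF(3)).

1

Multiply in GF(3)[α]: (α^3 + 2α^2 + 1)·(2α^4 + α^3 + 2α^2 + α + 1) = 2α^7 + 2α^6 + α^5 + α^4 + α^3 + α^2 + α + 1.
Reduce using α^6 ≡ 2α^5 + 2α^4 + α^2 + α + 2 (mod α^6 + α^5 + α^4 + 2α^2 + 2α + 1).
Reduced: 2α^5 + α^4 + 2α + 1.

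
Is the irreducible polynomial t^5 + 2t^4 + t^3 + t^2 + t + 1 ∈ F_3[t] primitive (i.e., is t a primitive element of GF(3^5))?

Write f(t) = t^5 + 2t^4 + t^3 + t^2 + t + 1.
|GF(3^5)^×| = 3^5 − 1 = 242. Prime factorization: 242 = 2·11^2.
f is primitive ⇔ t has order 242 in GF(3)[t]/(f), i.e. t^(242/q) ≠ 1 for each prime q | 242.
t^(121) mod f = 2.
t^(22) mod f = 2t^4 + t^3 + 2.
None equal 1, so t has full order 242; f is primitive.

Yes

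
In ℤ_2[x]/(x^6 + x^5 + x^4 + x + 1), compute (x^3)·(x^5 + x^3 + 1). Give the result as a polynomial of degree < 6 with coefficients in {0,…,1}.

x^4 + 1

Multiply in ℤ_2[x]: (x^3)·(x^5 + x^3 + 1) = x^8 + x^6 + x^3.
Reduce using x^6 ≡ x^5 + x^4 + x + 1 (mod x^6 + x^5 + x^4 + x + 1).
Reduced: x^4 + 1.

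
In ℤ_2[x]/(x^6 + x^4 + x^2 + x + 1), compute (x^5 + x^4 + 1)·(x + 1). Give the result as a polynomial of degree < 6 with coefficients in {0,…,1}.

Multiply in ℤ_2[x]: (x^5 + x^4 + 1)·(x + 1) = x^6 + x^4 + x + 1.
Reduce using x^6 ≡ x^4 + x^2 + x + 1 (mod x^6 + x^4 + x^2 + x + 1).
Reduced: x^2.

x^2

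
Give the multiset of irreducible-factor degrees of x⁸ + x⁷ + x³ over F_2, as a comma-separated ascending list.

Write h(x) = x⁸ + x⁷ + x³.
Roots in F_2: h(0) = 0 → root; h(1) = 1.
Linear factors from roots: (x).
Complete factorization: h(x) = (x)^3·(x² + x + 1)·(x³ + x + 1).
Factor degrees with multiplicity: 1 + 1 + 1 + 2 + 3 = 8.

1, 1, 1, 2, 3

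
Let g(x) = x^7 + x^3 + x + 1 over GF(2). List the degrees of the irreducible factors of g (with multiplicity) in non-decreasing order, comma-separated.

Roots in GF(2): g(0) = 1; g(1) = 0 → root.
Linear factors from roots: (x + 1).
Complete factorization: g(x) = (x + 1)·(x^2 + x + 1)·(x^4 + x + 1).
Factor degrees with multiplicity: 1 + 2 + 4 = 7.

1, 2, 4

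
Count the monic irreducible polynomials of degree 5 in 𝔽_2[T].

x^(2^5) − x is the product of all monic irreducibles of degree dividing 5; Möbius inversion gives N = (1/5) Σ μ(5/d)·2^d.
Divisors of 5: 1, 5; μ(5/d) for each: -1, 1.
Σ = − 2^1 + 2^5 = 30.
N = 30/5 = 6.

6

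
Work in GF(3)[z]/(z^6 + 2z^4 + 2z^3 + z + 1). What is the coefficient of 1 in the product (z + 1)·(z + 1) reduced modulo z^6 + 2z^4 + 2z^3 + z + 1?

Multiply in GF(3)[z]: (z + 1)·(z + 1) = z^2 + 2z + 1.
Reduced: z^2 + 2z + 1.

1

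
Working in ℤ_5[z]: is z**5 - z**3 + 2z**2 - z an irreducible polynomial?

Write P(z) = z**5 - z**3 + 2z**2 - z.
Check for roots in ℤ_5: P(0) = 0 → root; P(1) = 1; P(2) = 0 → root; P(3) = 1; P(4) = 3.
P(0) = 0, so (z) divides P(z); P is reducible.

No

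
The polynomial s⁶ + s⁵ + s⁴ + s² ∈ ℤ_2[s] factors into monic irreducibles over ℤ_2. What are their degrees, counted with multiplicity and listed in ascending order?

1, 1, 1, 3

Write f(s) = s⁶ + s⁵ + s⁴ + s².
Roots in ℤ_2: f(0) = 0 → root; f(1) = 0 → root.
Linear factors from roots: (s), (s + 1).
Complete factorization: f(s) = (s + 1)·(s)^2·(s³ + s + 1).
Factor degrees with multiplicity: 1 + 1 + 1 + 3 = 6.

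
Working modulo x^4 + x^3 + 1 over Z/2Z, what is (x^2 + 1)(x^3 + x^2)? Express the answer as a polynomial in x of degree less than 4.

x^3 + x^2 + x

Multiply in Z/2Z[x]: (x^2 + 1)·(x^3 + x^2) = x^5 + x^4 + x^3 + x^2.
Reduce using x^4 ≡ x^3 + 1 (mod x^4 + x^3 + 1).
Reduced: x^3 + x^2 + x.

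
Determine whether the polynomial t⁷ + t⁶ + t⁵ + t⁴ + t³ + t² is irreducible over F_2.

Write m(t) = t⁷ + t⁶ + t⁵ + t⁴ + t³ + t².
Check for roots in F_2: m(0) = 0 → root; m(1) = 0 → root.
m(0) = 0, so (t) divides m(t); m is reducible.

No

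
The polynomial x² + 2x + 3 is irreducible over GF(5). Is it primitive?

Write f(x) = x² + 2x + 3.
|GF(5^2)^×| = 5^2 − 1 = 24. Prime factorization: 24 = 2^3·3.
f is primitive ⇔ x has order 24 in GF(5)[x]/(f), i.e. x^(24/q) ≠ 1 for each prime q | 24.
x^(12) mod f = 4.
x^(8) mod f = 4x + 1.
None equal 1, so x has full order 24; f is primitive.

Yes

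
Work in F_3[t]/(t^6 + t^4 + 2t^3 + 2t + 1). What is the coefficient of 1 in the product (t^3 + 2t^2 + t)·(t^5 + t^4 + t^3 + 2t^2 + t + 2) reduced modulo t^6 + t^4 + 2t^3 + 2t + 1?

Multiply in F_3[t]: (t^3 + 2t^2 + t)·(t^5 + t^4 + t^3 + 2t^2 + t + 2) = t^8 + t^6 + 2t^5 + 2t^2 + 2t.
Reduce using t^6 ≡ 2t^4 + t^3 + t + 2 (mod t^6 + t^4 + 2t^3 + 2t + 1).
Reduced: t^3 + t^2 + 2t.

0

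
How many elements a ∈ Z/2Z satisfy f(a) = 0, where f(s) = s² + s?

Evaluate at each of the 2 elements of Z/2Z:
f(0) = 0 → root; f(1) = 0 → root.
Roots: {0, 1}.

2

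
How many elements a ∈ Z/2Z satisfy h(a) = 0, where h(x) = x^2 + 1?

Evaluate at each of the 2 elements of Z/2Z:
h(0) = 1; h(1) = 0 → root.
Roots: {1}.

1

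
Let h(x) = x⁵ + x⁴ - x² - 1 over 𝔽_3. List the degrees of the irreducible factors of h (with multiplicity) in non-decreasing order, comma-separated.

1, 2, 2

Roots in 𝔽_3: h(0) = 2; h(1) = 0 → root; h(2) = 1.
Linear factors from roots: (x - 1).
Complete factorization: h(x) = (x - 1)·(x² + x - 1)^2.
Factor degrees with multiplicity: 1 + 2 + 2 = 5.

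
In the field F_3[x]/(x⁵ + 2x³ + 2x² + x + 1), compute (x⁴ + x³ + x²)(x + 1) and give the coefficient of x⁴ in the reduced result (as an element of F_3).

Multiply in F_3[x]: (x⁴ + x³ + x²)·(x + 1) = x⁵ + 2x⁴ + 2x³ + x².
Reduce using x⁵ ≡ x³ + x² + 2x + 2 (mod x⁵ + 2x³ + 2x² + x + 1).
Reduced: 2x⁴ + 2x² + 2x + 2.

2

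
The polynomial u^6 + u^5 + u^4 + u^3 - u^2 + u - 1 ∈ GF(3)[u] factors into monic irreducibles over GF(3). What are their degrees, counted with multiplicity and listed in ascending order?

Write g(u) = u^6 + u^5 + u^4 + u^3 - u^2 + u - 1.
Roots in GF(3): g(0) = 2; g(1) = 0 → root; g(2) = 0 → root.
Linear factors from roots: (u - 1), (u + 1).
Complete factorization: g(u) = (u + 1)·(u - 1)·(u^2 - u - 1)^2.
Factor degrees with multiplicity: 1 + 1 + 2 + 2 = 6.

1, 1, 2, 2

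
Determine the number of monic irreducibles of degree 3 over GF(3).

8

Gauss's count: N_{3}(3) = (1/3) Σ_{d|3} μ(3/d)·3^d.
Divisors of 3: 1, 3; μ(3/d) for each: -1, 1.
Σ = − 3^1 + 3^3 = 24.
N = 24/3 = 8.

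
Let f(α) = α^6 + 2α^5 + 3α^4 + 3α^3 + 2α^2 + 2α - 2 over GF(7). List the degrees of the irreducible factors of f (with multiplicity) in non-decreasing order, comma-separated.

1, 1, 4

Linear factors from roots: (α - 2), (α - 3).
Complete factorization: f(α) = (α - 3)·(α - 2)·(α^4 - 3α^2 + 2α + 2).
Factor degrees with multiplicity: 1 + 1 + 4 = 6.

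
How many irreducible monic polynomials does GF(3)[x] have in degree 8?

810

Gauss's count: N_{3}(8) = (1/8) Σ_{d|8} μ(8/d)·3^d.
Divisors of 8: 1, 2, 4, 8; μ(8/d) for each: 0, 0, -1, 1.
Σ = − 3^4 + 3^8 = 6480.
N = 6480/8 = 810.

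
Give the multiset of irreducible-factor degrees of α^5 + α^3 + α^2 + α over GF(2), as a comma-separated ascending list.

1, 1, 3

Write h(α) = α^5 + α^3 + α^2 + α.
Roots in GF(2): h(0) = 0 → root; h(1) = 0 → root.
Linear factors from roots: (α), (α + 1).
Complete factorization: h(α) = (α)·(α + 1)·(α^3 + α^2 + 1).
Factor degrees with multiplicity: 1 + 1 + 3 = 5.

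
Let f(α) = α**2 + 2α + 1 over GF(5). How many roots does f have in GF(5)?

1

Evaluate at each of the 5 elements of GF(5):
f(0) = 1; f(1) = 4; f(2) = 4; f(3) = 1; f(4) = 0 → root.
Roots: {4}.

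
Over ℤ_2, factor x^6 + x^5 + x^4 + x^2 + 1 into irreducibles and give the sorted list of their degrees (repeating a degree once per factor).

Write g(x) = x^6 + x^5 + x^4 + x^2 + 1.
Roots in ℤ_2: g(0) = 1; g(1) = 1.
Complete factorization: g(x) = (x^6 + x^5 + x^4 + x^2 + 1).
Factor degrees with multiplicity: 6 = 6.

6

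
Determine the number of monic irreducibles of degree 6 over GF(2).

Gauss's count: N_{2}(6) = (1/6) Σ_{d|6} μ(6/d)·2^d.
Divisors of 6: 1, 2, 3, 6; μ(6/d) for each: 1, -1, -1, 1.
Σ = 2^1 − 2^2 − 2^3 + 2^6 = 54.
N = 54/6 = 9.

9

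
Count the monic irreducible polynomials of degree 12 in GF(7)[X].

1153430600

The number of monic irreducibles of degree 12 over GF(7) is (1/12)·Σ_{d∣12} μ(12/d) 7^d.
Divisors of 12: 1, 2, 3, 4, 6, 12; μ(12/d) for each: 0, 1, 0, -1, -1, 1.
Σ = 7^2 − 7^4 − 7^6 + 7^12 = 13841167200.
N = 13841167200/12 = 1153430600.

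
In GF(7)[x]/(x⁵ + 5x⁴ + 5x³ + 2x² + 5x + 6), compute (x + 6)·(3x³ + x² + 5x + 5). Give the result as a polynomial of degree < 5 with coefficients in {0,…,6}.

3x^4 + 5x^3 + 4x^2 + 2

Multiply in GF(7)[x]: (x + 6)·(3x³ + x² + 5x + 5) = 3x⁴ + 5x³ + 4x² + 2.
Reduced: 3x⁴ + 5x³ + 4x² + 2.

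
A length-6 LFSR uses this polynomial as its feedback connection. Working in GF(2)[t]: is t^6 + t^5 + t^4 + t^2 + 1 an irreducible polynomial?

Yes

Write g(t) = t^6 + t^5 + t^4 + t^2 + 1.
Check for roots in GF(2): g(0) = 1; g(1) = 1.
No roots, so no linear factors.
Monic irreducibles of degree 2 over GF(2): t^2 + t + 1.
None of them divide g (all give nonzero remainder).
Monic irreducibles of degree 3 over GF(2): t^3 + t + 1, t^3 + t^2 + 1.
None of them divide g (all give nonzero remainder).
No irreducible factor of degree ≤ 3 exists, so g is irreducible over GF(2).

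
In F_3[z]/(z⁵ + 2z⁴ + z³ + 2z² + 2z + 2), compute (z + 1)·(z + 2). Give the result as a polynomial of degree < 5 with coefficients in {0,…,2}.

Multiply in F_3[z]: (z + 1)·(z + 2) = z² + 2.
Reduced: z² + 2.

z^2 + 2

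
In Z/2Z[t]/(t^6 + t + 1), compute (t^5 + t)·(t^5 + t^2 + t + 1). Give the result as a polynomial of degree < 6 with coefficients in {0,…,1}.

t^4 + t^3

Multiply in Z/2Z[t]: (t^5 + t)·(t^5 + t^2 + t + 1) = t^10 + t^7 + t^5 + t^3 + t^2 + t.
Reduce using t^6 ≡ t + 1 (mod t^6 + t + 1).
Reduced: t^4 + t^3.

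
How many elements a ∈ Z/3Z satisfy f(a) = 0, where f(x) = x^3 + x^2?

2

Evaluate at each of the 3 elements of Z/3Z:
f(0) = 0 → root; f(1) = 2; f(2) = 0 → root.
Roots: {0, 2}.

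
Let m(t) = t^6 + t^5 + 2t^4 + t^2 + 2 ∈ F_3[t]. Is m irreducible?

Check for roots in F_3: m(0) = 2; m(1) = 1; m(2) = 2.
No roots, so no linear factors.
Monic irreducibles of degree 2 over GF(3): t^2 + 1, t^2 + t + 2, t^2 + 2t + 2.
None of them divide m (all give nonzero remainder).
Degree-3 irreducible divisors: test the 8 monic irreducibles of degree 3 over GF(3).
None of them divide m (all give nonzero remainder).
No irreducible factor of degree ≤ 3 exists, so m is irreducible over GF(3).

Yes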